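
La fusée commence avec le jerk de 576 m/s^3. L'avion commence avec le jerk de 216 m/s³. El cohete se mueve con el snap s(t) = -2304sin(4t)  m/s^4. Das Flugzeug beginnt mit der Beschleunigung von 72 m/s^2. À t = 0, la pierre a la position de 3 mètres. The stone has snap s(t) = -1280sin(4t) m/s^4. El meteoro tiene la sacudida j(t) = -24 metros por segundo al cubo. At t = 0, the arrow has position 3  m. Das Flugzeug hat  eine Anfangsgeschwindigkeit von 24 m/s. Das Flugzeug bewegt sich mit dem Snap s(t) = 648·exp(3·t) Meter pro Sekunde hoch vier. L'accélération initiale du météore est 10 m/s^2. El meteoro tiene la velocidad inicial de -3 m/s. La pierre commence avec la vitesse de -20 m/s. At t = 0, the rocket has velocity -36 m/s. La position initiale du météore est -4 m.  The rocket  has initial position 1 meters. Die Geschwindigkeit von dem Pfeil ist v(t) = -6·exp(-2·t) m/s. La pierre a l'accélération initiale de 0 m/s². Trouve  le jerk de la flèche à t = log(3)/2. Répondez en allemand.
Ausgehend von der Geschwindigkeit v(t) = -6·exp(-2·t), nehmen wir 2 Ableitungen. Mit d/dt von v(t) finden wir a(t) = 12·exp(-2·t). Durch Ableiten von der Beschleunigung erhalten wir den Ruck: j(t) = -24·exp(-2·t). Wir haben den Ruck j(t) = -24·exp(-2·t). Durch Einsetzen von t = log(3)/2: j(log(3)/2) = -8.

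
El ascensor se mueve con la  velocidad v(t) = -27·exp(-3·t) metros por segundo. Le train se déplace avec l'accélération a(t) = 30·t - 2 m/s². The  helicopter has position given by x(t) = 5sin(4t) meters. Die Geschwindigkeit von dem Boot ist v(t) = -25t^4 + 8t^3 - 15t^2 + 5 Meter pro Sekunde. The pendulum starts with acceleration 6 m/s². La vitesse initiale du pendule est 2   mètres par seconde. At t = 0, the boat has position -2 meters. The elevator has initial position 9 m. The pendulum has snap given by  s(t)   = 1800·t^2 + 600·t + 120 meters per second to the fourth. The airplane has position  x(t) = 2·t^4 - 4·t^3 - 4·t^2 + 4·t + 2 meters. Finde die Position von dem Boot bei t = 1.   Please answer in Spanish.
Necesitamos integrar nuestra ecuación de la velocidad v(t) = -25·t^4 + 8·t^3 - 15·t^2 + 5 1 vez. La antiderivada de la velocidad es la posición. Usando x(0) = -2, obtenemos x(t) = -5·t^5 + 2·t^4 - 5·t^3 + 5·t - 2. Tenemos la posición x(t) = -5·t^5 + 2·t^4 - 5·t^3 + 5·t - 2. Sustituyendo t = 1: x(1) = -5.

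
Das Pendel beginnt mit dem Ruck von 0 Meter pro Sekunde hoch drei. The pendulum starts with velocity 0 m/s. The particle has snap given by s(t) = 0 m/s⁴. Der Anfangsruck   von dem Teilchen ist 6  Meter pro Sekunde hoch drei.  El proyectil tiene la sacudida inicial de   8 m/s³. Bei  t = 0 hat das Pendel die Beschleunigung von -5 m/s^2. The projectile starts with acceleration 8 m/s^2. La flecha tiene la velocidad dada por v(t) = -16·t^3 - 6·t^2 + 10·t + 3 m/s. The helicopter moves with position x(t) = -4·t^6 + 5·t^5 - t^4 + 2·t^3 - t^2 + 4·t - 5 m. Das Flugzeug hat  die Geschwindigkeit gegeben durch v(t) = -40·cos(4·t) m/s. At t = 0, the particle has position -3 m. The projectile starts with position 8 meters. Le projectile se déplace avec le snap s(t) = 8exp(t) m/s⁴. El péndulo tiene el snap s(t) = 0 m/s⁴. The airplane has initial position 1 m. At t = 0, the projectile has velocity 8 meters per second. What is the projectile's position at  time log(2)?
We need to integrate our snap equation s(t) = 8·exp(t) 4 times. The integral of snap is jerk. Using j(0) = 8, we get j(t) = 8·exp(t). Taking ∫j(t)dt and applying a(0) = 8, we find a(t) = 8·exp(t). The antiderivative of acceleration, with v(0) = 8, gives velocity: v(t) = 8·exp(t). Taking ∫v(t)dt and applying x(0) = 8, we find x(t) = 8·exp(t). From the given position equation x(t) = 8·exp(t), we substitute t = log(2) to get x = 16.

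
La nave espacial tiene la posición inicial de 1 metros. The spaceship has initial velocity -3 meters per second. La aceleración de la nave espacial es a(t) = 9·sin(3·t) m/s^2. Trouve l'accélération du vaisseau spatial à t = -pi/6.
De l'équation de l'accélération a(t) = 9·sin(3·t), nous substituons t = -pi/6 pour obtenir a = -9.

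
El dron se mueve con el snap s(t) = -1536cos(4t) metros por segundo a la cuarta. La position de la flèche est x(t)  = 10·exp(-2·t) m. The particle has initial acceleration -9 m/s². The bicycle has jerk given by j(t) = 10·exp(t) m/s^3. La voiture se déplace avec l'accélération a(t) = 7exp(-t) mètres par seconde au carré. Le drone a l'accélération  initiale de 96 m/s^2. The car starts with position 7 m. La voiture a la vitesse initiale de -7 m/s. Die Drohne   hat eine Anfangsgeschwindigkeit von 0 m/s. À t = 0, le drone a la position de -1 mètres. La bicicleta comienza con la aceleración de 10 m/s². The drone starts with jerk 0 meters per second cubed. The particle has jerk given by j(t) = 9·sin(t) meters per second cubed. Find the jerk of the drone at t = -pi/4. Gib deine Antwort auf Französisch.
Nous devons trouver l'intégrale de notre équation du snap s(t) = -1536·cos(4·t) 1 fois. La primitive du snap, avec j(0) = 0, donne le jerk: j(t) = -384·sin(4·t). De l'équation du jerk j(t) = -384·sin(4·t), nous substituons t = -pi/4 pour obtenir j = 0.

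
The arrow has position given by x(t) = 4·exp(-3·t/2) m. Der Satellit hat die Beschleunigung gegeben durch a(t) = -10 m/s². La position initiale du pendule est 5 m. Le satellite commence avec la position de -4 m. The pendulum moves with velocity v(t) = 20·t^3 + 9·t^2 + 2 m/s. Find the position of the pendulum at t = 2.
To find the answer, we compute 1 integral of v(t) = 20·t^3 + 9·t^2 + 2. Taking ∫v(t)dt and applying x(0) = 5, we find x(t) = 5·t^4 + 3·t^3 + 2·t + 5. Using x(t) = 5·t^4 + 3·t^3 + 2·t + 5 and substituting t = 2, we find x = 113.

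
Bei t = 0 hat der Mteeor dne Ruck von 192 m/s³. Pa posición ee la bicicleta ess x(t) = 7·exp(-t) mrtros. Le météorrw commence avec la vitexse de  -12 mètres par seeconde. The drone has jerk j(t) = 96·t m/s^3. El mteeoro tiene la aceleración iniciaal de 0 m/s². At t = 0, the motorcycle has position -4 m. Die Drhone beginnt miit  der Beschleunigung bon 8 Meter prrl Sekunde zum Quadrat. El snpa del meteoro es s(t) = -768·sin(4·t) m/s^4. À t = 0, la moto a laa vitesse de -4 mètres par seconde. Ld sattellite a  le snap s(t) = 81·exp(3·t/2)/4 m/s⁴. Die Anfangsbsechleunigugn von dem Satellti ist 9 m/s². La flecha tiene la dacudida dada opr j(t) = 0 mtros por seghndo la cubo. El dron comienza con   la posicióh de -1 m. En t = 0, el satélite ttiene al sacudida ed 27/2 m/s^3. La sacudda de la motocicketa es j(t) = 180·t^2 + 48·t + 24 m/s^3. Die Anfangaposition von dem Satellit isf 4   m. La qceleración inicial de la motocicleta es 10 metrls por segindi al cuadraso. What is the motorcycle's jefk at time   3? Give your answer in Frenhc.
Nous avons le jerk j(t) = 180·t^2 + 48·t + 24. En substituant t = 3: j(3) = 1788.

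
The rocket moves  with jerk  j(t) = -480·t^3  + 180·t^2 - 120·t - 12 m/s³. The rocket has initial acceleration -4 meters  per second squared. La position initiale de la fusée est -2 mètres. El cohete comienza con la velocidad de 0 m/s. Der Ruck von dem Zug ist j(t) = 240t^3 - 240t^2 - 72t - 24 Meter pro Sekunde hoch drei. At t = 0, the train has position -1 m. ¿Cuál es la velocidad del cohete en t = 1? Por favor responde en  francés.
Pour résoudre ceci, nous devons prendre 2 primitives de notre équation du jerk j(t) = -480·t^3 + 180·t^2 - 120·t - 12. La primitive du jerk est l'accélération. En utilisant a(0) = -4, nous obtenons a(t) = -120·t^4 + 60·t^3 - 60·t^2 - 12·t - 4. En intégrant l'accélération et en utilisant la condition initiale v(0) = 0, nous obtenons v(t) = t·(-24·t^4 + 15·t^3 - 20·t^2 - 6·t - 4). Nous avons la vitesse v(t) = t·(-24·t^4 + 15·t^3 - 20·t^2 - 6·t - 4). En substituant t = 1: v(1) = -39.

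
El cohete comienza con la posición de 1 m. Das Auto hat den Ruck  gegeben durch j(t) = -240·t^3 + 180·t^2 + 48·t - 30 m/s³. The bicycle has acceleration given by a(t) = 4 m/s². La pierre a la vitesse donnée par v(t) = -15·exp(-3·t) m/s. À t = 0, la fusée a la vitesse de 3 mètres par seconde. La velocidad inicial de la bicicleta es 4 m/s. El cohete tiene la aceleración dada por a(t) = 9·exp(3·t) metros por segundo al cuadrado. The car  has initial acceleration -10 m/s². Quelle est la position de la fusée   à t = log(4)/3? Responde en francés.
Nous devons intégrer notre équation de l'accélération a(t) = 9·exp(3·t) 2 fois. En intégrant l'accélération et en utilisant la condition initiale v(0) = 3, nous obtenons v(t) = 3·exp(3·t). L'intégrale de la vitesse, avec x(0) = 1, donne la position: x(t) = exp(3·t). En utilisant x(t) = exp(3·t) et en substituant t = log(4)/3, nous trouvons x = 4.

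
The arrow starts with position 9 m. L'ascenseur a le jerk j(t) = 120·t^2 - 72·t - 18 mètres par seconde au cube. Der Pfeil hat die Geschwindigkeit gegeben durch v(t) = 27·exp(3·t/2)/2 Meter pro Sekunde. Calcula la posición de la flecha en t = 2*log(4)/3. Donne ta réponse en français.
Nous devons trouver la primitive de notre équation de la vitesse v(t) = 27·exp(3·t/2)/2 1 fois. En intégrant la vitesse et en utilisant la condition initiale x(0) = 9, nous obtenons x(t) = 9·exp(3·t/2). De l'équation de la position x(t) = 9·exp(3·t/2), nous substituons t = 2*log(4)/3 pour obtenir x = 36.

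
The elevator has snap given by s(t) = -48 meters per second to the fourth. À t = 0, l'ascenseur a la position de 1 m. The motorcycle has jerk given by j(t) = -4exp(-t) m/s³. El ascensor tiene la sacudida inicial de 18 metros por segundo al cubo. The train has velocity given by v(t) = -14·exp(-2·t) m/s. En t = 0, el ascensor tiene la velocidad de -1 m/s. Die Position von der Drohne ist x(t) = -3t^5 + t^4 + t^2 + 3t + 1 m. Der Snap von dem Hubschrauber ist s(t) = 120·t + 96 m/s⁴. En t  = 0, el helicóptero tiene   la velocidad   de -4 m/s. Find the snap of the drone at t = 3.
We must differentiate our position equation x(t) = -3·t^5 + t^4 + t^2 + 3·t + 1 4 times. The derivative of position gives velocity: v(t) = -15·t^4 + 4·t^3 + 2·t + 3. Taking d/dt of v(t), we find a(t) = -60·t^3 + 12·t^2 + 2. Taking d/dt of a(t), we find j(t) = -180·t^2 + 24·t. The derivative of jerk gives snap: s(t) = 24 - 360·t. Using s(t) = 24 - 360·t and substituting t = 3, we find s = -1056.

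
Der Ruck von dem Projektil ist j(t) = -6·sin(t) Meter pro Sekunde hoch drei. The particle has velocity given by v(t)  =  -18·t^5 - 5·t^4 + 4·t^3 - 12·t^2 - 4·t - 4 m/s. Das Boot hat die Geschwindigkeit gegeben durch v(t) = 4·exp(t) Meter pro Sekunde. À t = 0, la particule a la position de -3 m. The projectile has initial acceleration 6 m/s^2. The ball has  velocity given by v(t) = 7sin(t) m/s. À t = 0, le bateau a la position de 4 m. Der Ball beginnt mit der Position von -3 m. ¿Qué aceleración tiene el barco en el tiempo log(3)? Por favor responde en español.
Partiendo de la velocidad v(t) = 4·exp(t), tomamos 1 derivada. La derivada de la velocidad da la aceleración: a(t) = 4·exp(t). De la ecuación de la aceleración a(t) = 4·exp(t), sustituimos t = log(3) para obtener a = 12.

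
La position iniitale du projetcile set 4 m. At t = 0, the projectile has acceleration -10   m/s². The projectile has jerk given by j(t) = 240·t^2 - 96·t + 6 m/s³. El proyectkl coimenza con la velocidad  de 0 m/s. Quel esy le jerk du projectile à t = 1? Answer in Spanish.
Tenemos la sacudida j(t) = 240·t^2 - 96·t + 6. Sustituyendo t = 1: j(1) = 150.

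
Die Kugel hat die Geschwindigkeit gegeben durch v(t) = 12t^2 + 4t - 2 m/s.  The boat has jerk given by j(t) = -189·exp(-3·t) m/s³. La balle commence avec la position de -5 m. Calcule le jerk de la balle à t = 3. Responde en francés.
Nous devons dériver notre équation de la vitesse v(t) = 12·t^2 + 4·t - 2 2 fois. La dérivée de la vitesse donne l'accélération: a(t) = 24·t + 4. En prenant d/dt de a(t), nous trouvons j(t) = 24. De l'équation du jerk j(t) = 24, nous substituons t = 3 pour obtenir j = 24.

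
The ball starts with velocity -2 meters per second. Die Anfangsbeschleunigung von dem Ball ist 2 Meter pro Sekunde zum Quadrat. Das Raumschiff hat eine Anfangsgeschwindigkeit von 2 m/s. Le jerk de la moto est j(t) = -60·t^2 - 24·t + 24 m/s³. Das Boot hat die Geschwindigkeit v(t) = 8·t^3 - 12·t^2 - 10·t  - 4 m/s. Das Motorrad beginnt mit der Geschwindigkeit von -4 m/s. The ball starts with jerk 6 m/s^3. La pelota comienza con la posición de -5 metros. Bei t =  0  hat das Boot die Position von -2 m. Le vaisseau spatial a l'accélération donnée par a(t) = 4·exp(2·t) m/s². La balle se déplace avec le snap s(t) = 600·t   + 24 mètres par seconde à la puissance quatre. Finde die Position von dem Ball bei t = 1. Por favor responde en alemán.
Um dies zu lösen, müssen wir 4 Integrale unserer Gleichung für den Snap s(t) = 600·t + 24 finden. Die Stammfunktion von dem Snap, mit j(0) = 6, ergibt den Ruck: j(t) = 300·t^2 + 24·t + 6. Die Stammfunktion von dem Ruck, mit a(0) = 2, ergibt die Beschleunigung: a(t) = 100·t^3 + 12·t^2 + 6·t + 2. Durch Integration von der Beschleunigung und Verwendung der Anfangsbedingung v(0) = -2, erhalten wir v(t) = 25·t^4 + 4·t^3 + 3·t^2 + 2·t - 2. Mit ∫v(t)dt und Anwendung von x(0) = -5, finden wir x(t) = 5·t^5 + t^4 + t^3 + t^2 - 2·t - 5. Mit x(t) = 5·t^5 + t^4 + t^3 + t^2 - 2·t - 5 und Einsetzen von t = 1, finden wir x = 1.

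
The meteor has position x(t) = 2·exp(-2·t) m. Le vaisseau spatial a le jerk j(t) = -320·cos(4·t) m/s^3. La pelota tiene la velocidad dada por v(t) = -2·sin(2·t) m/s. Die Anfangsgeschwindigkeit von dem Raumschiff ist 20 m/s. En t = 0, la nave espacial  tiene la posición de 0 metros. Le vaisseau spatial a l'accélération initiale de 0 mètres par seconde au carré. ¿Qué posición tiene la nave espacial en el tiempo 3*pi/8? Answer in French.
En partant du jerk j(t) = -320·cos(4·t), nous prenons 3 intégrales. La primitive du jerk, avec a(0) = 0, donne l'accélération: a(t) = -80·sin(4·t). En intégrant l'accélération et en utilisant la condition initiale v(0) = 20, nous obtenons v(t) = 20·cos(4·t). En intégrant la vitesse et en utilisant la condition initiale x(0) = 0, nous obtenons x(t) = 5·sin(4·t). De l'équation de la position x(t) = 5·sin(4·t), nous substituons t = 3*pi/8 pour obtenir x = -5.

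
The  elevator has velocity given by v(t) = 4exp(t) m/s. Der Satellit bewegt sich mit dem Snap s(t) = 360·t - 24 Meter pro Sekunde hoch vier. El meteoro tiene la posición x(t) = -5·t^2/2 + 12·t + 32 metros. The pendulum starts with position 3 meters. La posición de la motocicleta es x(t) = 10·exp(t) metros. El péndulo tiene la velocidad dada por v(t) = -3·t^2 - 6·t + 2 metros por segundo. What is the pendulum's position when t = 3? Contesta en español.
Partiendo de la velocidad v(t) = -3·t^2 - 6·t + 2, tomamos 1 integral. La antiderivada de la velocidad, con x(0) = 3, da la posición: x(t) = -t^3 - 3·t^2 + 2·t + 3. Usando x(t) = -t^3 - 3·t^2 + 2·t + 3 y sustituyendo t = 3, encontramos x = -45.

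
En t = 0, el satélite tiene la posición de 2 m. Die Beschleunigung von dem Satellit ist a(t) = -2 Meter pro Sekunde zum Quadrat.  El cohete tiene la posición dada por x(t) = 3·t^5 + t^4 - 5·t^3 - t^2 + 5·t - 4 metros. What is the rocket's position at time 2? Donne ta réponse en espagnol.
De la ecuación de la posición x(t) = 3·t^5 + t^4 - 5·t^3 - t^2 + 5·t - 4, sustituimos t = 2 para obtener x = 74.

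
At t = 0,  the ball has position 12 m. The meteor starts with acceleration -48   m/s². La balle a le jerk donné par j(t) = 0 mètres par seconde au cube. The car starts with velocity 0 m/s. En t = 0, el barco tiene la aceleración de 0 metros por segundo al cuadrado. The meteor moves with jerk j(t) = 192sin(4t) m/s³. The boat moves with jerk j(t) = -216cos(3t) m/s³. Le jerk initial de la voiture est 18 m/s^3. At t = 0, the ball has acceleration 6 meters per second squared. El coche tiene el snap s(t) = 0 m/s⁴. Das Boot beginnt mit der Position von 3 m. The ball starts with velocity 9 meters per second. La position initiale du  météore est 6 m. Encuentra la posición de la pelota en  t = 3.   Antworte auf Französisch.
Nous devons intégrer notre équation du jerk j(t) = 0 3 fois. La primitive du jerk est l'accélération. En utilisant a(0) = 6, nous obtenons a(t) = 6. L'intégrale de l'accélération est la vitesse. En utilisant v(0) = 9, nous obtenons v(t) = 6·t + 9. En intégrant la vitesse et en utilisant la condition initiale x(0) = 12, nous obtenons x(t) = 3·t^2 + 9·t + 12. En utilisant x(t) = 3·t^2 + 9·t + 12 et en substituant t = 3, nous trouvons x = 66.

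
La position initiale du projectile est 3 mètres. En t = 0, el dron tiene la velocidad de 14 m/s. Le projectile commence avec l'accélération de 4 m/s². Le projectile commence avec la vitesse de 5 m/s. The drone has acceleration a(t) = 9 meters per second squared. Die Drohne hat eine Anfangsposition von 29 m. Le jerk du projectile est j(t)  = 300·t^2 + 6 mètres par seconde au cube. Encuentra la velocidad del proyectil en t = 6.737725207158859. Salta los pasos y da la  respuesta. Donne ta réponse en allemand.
Bei t = 6.737725207158859, v = 51690.1979531797.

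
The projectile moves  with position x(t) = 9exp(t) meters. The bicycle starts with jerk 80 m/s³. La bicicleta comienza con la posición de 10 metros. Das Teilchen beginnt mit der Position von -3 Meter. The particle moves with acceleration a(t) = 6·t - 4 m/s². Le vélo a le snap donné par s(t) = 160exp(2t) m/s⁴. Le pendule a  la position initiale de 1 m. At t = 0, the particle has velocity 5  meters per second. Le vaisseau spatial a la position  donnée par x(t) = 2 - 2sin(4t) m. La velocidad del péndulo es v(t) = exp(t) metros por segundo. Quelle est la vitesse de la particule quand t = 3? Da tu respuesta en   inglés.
Starting from acceleration a(t) = 6·t - 4, we take 1 integral. Integrating acceleration and using the initial condition v(0) = 5, we get v(t) = 3·t^2 - 4·t + 5. Using v(t) = 3·t^2 - 4·t + 5 and substituting t = 3, we find v = 20.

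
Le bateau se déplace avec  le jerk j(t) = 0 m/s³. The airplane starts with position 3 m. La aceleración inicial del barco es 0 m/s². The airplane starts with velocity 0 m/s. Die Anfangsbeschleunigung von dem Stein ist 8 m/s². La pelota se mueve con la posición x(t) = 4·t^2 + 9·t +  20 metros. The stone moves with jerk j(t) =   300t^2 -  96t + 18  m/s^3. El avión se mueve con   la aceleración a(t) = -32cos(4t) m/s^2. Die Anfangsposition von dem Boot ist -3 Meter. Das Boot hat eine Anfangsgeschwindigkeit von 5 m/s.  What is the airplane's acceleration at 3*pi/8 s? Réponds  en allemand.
Mit a(t) = -32·cos(4·t) und Einsetzen von t = 3*pi/8, finden wir a = 0.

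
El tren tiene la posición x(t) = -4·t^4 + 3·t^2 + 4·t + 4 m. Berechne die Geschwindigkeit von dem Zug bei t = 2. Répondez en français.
En partant de la position x(t) = -4·t^4 + 3·t^2 + 4·t + 4, nous prenons 1 dérivée. En prenant d/dt de x(t), nous trouvons v(t) = -16·t^3 + 6·t + 4. En utilisant v(t) = -16·t^3 + 6·t + 4 et en substituant t = 2, nous trouvons v = -112.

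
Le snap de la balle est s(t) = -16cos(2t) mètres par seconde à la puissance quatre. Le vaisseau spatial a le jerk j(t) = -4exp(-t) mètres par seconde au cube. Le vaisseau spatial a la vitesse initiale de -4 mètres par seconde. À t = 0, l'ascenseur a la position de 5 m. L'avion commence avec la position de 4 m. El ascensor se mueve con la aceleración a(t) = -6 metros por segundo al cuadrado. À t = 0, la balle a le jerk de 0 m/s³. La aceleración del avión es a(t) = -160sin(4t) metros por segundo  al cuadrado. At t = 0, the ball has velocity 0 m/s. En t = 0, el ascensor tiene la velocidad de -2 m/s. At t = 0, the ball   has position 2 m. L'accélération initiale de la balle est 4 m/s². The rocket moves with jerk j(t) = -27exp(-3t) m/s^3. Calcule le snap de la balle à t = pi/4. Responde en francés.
En utilisant s(t) = -16·cos(2·t) et en substituant t = pi/4, nous trouvons s = 0.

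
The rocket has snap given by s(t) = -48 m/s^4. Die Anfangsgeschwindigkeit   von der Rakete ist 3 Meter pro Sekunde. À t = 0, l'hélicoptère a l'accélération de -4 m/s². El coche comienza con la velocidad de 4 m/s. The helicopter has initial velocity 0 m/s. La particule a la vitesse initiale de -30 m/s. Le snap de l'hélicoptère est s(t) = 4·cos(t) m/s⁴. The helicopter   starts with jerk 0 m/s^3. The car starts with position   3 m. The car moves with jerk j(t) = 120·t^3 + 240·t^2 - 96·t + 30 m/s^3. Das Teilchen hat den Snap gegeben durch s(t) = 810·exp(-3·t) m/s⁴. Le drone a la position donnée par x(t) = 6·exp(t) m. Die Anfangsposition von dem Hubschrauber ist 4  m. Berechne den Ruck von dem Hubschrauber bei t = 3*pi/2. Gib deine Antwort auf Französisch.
Nous devons intégrer notre équation du snap s(t) = 4·cos(t) 1 fois. En intégrant le snap et en utilisant la condition initiale j(0) = 0, nous obtenons j(t) = 4·sin(t). En utilisant j(t) = 4·sin(t) et en substituant t = 3*pi/2, nous trouvons j = -4.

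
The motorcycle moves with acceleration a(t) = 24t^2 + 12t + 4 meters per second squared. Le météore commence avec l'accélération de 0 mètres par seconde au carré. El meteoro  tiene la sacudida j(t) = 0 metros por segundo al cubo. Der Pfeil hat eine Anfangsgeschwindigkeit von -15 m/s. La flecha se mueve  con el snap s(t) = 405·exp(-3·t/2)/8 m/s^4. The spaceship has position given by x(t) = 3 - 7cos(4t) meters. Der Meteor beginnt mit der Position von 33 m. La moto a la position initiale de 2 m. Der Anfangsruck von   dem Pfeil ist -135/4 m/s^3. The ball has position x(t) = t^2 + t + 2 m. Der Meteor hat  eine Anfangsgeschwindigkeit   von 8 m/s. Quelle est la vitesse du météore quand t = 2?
Nous devons trouver l'intégrale de notre équation du jerk j(t) = 0 2 fois. L'intégrale du jerk, avec a(0) = 0, donne l'accélération: a(t) = 0. En prenant ∫a(t)dt et en appliquant v(0) = 8, nous trouvons v(t) = 8. En utilisant v(t) = 8 et en substituant t = 2, nous trouvons v = 8.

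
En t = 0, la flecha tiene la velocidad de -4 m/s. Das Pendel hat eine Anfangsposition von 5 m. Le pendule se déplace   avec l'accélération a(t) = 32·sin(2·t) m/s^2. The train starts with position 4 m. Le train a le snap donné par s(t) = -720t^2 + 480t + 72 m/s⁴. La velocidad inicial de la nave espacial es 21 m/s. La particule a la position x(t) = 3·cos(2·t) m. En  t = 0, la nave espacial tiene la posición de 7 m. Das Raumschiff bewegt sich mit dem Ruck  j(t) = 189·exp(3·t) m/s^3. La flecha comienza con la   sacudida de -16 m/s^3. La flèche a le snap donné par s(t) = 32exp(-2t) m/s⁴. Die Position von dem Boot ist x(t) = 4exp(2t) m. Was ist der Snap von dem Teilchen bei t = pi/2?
Wir müssen unsere Gleichung für die Position x(t) = 3·cos(2·t) 4-mal ableiten. Mit d/dt von x(t) finden wir v(t) = -6·sin(2·t). Die Ableitung von der Geschwindigkeit ergibt die Beschleunigung: a(t) = -12·cos(2·t). Die Ableitung von der Beschleunigung ergibt den Ruck: j(t) = 24·sin(2·t). Die Ableitung von dem Ruck ergibt den Snap: s(t) = 48·cos(2·t). Aus der Gleichung für den Snap s(t) = 48·cos(2·t), setzen wir t = pi/2 ein und erhalten s = -48.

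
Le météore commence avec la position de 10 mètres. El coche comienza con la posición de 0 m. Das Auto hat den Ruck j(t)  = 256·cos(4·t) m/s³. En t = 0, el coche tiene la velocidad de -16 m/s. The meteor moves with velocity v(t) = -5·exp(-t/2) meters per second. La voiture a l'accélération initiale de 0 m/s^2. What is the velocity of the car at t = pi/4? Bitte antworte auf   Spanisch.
Para resolver esto, necesitamos tomar 2 integrales de nuestra ecuación de la sacudida j(t) = 256·cos(4·t). Tomando ∫j(t)dt y aplicando a(0) = 0, encontramos a(t) = 64·sin(4·t). Integrando la aceleración y usando la condición inicial v(0) = -16, obtenemos v(t) = -16·cos(4·t). Tenemos la velocidad v(t) = -16·cos(4·t). Sustituyendo t = pi/4: v(pi/4) = 16.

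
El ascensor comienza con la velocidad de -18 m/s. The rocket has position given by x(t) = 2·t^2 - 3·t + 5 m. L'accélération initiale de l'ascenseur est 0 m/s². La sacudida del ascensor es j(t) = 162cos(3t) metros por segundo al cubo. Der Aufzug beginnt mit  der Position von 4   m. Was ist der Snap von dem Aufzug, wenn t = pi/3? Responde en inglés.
To solve this, we need to take 1 derivative of our jerk equation j(t) = 162·cos(3·t). The derivative of jerk gives snap: s(t) = -486·sin(3·t). From the given snap equation s(t) = -486·sin(3·t), we substitute t = pi/3 to get s = 0.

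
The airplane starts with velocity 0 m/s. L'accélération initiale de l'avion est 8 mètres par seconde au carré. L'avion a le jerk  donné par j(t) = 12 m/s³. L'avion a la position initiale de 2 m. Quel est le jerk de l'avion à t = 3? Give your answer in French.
De l'équation du jerk j(t) = 12, nous substituons t = 3 pour obtenir j = 12.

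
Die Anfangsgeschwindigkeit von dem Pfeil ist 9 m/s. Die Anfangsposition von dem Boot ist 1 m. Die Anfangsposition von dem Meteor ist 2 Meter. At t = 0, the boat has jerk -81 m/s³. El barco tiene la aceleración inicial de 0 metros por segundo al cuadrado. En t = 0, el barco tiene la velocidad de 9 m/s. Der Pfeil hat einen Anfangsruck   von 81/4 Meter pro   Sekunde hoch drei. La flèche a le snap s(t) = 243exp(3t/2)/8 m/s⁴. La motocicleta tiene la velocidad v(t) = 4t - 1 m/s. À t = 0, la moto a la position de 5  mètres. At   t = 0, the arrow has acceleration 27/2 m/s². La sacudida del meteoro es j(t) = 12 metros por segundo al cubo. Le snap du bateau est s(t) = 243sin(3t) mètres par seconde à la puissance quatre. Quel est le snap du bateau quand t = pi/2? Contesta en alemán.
Aus der Gleichung für den Snap s(t) = 243·sin(3·t), setzen wir t = pi/2 ein und erhalten s = -243.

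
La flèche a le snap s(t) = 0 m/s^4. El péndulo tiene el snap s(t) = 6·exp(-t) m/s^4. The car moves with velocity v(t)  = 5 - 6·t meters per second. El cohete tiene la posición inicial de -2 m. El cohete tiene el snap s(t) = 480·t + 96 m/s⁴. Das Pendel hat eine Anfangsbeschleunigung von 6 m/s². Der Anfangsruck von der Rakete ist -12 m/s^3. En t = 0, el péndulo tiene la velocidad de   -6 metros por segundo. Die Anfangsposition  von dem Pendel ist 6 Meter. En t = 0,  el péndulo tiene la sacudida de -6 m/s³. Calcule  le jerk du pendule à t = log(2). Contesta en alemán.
Um dies zu lösen, müssen wir 1 Integral unserer Gleichung für den Snap s(t) = 6·exp(-t) finden. Die Stammfunktion von dem Snap ist der Ruck. Mit j(0) = -6 erhalten wir j(t) = -6·exp(-t). Mit j(t) = -6·exp(-t) und Einsetzen von t = log(2), finden wir j = -3.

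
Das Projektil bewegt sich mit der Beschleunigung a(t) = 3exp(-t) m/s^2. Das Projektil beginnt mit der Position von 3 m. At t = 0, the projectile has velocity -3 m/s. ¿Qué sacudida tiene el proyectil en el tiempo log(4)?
Partiendo de la aceleración a(t) = 3·exp(-t), tomamos 1 derivada. Tomando d/dt de a(t), encontramos j(t) = -3·exp(-t). De la ecuación de la sacudida j(t) = -3·exp(-t), sustituimos t = log(4) para obtener j = -3/4.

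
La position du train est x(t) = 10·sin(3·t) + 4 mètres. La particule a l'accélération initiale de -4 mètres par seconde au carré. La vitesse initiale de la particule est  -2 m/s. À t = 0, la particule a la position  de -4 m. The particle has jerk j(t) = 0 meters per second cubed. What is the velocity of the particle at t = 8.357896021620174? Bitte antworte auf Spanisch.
Partiendo de la sacudida j(t) = 0, tomamos 2 antiderivadas. Integrando la sacudida y usando la condición inicial a(0) = -4, obtenemos a(t) = -4. La antiderivada de la aceleración es la velocidad. Usando v(0) = -2, obtenemos v(t) = -4·t - 2. Tenemos la velocidad v(t) = -4·t - 2. Sustituyendo t = 8.357896021620174: v(8.357896021620174) = -35.4315840864807.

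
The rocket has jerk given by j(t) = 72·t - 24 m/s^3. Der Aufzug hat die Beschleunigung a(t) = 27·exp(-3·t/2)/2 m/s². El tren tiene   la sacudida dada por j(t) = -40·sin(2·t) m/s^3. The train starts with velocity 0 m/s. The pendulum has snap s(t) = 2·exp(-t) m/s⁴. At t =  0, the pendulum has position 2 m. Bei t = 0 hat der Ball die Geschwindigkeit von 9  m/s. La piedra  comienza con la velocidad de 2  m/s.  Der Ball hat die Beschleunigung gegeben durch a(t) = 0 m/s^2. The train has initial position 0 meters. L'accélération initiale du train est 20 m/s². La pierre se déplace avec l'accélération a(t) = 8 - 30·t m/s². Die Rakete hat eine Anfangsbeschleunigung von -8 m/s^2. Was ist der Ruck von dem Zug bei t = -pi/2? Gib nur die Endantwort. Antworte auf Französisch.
À t = -pi/2, j = 0.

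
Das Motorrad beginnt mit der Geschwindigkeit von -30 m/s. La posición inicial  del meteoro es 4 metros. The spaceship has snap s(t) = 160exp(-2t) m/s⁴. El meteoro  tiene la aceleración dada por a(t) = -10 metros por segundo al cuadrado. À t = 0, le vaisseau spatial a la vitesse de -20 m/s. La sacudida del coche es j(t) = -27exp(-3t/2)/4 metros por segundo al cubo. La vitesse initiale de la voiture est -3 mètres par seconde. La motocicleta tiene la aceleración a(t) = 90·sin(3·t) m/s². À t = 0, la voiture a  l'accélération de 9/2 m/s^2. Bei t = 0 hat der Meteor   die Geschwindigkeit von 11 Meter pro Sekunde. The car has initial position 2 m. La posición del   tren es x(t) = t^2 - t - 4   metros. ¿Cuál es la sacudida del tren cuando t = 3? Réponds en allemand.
Wir müssen unsere Gleichung für die Position x(t) = t^2 - t - 4 3-mal ableiten. Durch Ableiten von der Position erhalten wir die Geschwindigkeit: v(t) = 2·t - 1. Mit d/dt von v(t) finden wir a(t) = 2. Mit d/dt von a(t) finden wir j(t) = 0. Mit j(t) = 0 und Einsetzen von t = 3, finden wir j = 0.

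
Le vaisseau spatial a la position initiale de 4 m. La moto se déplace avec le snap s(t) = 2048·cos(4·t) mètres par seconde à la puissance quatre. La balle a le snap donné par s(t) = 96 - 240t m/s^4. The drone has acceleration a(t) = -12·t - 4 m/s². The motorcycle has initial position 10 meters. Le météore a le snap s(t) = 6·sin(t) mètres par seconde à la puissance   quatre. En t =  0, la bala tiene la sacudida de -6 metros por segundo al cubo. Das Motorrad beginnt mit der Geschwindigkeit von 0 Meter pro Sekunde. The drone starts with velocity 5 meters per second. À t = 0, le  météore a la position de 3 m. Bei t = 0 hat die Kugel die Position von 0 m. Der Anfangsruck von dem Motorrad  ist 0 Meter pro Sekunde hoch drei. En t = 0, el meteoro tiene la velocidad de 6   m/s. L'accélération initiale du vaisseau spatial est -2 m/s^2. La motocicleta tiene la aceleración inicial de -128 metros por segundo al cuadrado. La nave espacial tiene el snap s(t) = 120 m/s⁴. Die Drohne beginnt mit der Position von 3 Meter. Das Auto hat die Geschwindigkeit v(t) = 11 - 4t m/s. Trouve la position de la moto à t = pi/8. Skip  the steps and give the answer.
x(pi/8) = 2.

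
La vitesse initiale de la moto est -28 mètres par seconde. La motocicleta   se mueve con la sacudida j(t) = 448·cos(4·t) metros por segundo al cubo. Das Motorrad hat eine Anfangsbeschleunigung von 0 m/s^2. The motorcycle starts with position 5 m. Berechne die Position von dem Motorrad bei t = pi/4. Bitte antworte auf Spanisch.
Partiendo de la sacudida j(t) = 448·cos(4·t), tomamos 3 integrales. La integral de la sacudida, con a(0) = 0, da la aceleración: a(t) = 112·sin(4·t). Tomando ∫a(t)dt y aplicando v(0) = -28, encontramos v(t) = -28·cos(4·t). Integrando la velocidad y usando la condición inicial x(0) = 5, obtenemos x(t) = 5 - 7·sin(4·t). Tenemos la posición x(t) = 5 - 7·sin(4·t). Sustituyendo t = pi/4: x(pi/4) = 5.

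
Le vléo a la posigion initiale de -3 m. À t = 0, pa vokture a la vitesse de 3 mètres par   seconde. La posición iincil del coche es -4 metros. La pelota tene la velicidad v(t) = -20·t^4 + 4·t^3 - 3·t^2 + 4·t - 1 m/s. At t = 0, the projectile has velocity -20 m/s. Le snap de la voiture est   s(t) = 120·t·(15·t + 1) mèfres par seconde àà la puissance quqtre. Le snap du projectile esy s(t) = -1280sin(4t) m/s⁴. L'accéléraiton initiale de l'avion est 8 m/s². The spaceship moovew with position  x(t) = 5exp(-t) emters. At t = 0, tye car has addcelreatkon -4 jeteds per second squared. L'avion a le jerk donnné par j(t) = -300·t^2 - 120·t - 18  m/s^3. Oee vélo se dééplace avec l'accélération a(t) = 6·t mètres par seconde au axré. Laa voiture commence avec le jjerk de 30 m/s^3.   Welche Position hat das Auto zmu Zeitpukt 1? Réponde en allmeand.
Um dies zu lösen, müssen wir 4 Stammfunktionen unserer Gleichung für den Snap s(t) = 120·t·(15·t + 1) finden. Die Stammfunktion von dem Snap ist der Ruck. Mit j(0) = 30 erhalten wir j(t) = 600·t^3 + 60·t^2 + 30. Mit ∫j(t)dt und Anwendung von a(0) = -4, finden wir a(t) = 150·t^4 + 20·t^3 + 30·t - 4. Das Integral von der Beschleunigung, mit v(0) = 3, ergibt die Geschwindigkeit: v(t) = 30·t^5 + 5·t^4 + 15·t^2 - 4·t + 3. Die Stammfunktion von der Geschwindigkeit, mit x(0) = -4, ergibt die Position: x(t) = 5·t^6 + t^5 + 5·t^3 - 2·t^2 + 3·t - 4. Mit x(t) = 5·t^6 + t^5 + 5·t^3 - 2·t^2 + 3·t - 4 und Einsetzen von t = 1, finden wir x = 8.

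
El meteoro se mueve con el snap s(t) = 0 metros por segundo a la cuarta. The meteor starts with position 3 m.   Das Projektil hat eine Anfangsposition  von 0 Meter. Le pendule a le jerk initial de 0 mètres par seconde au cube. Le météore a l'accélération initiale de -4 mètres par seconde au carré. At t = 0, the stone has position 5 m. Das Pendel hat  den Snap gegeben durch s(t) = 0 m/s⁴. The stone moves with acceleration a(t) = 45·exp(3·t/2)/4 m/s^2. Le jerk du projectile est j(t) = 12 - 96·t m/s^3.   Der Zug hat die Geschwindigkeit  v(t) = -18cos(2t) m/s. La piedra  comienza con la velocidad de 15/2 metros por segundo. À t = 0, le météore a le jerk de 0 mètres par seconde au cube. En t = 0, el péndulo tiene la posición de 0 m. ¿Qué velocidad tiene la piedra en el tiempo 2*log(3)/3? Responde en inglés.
Starting from acceleration a(t) = 45·exp(3·t/2)/4, we take 1 integral. Finding the antiderivative of a(t) and using v(0) = 15/2: v(t) = 15·exp(3·t/2)/2. We have velocity v(t) = 15·exp(3·t/2)/2. Substituting t = 2*log(3)/3: v(2*log(3)/3) = 45/2.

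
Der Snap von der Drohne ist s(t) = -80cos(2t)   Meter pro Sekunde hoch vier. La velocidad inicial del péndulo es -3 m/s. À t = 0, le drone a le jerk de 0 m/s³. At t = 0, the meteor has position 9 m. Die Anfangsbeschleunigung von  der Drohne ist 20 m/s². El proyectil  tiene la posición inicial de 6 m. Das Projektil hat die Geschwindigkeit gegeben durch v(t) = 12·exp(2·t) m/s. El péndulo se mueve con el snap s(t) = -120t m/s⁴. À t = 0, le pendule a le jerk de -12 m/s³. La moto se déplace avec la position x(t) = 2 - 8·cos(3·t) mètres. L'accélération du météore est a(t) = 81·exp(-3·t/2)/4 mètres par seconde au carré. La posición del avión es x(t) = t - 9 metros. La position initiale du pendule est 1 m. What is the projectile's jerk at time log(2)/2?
To solve this, we need to take 2 derivatives of our velocity equation v(t) = 12·exp(2·t). Taking d/dt of v(t), we find a(t) = 24·exp(2·t). The derivative of acceleration gives jerk: j(t) = 48·exp(2·t). We have jerk j(t) = 48·exp(2·t). Substituting t = log(2)/2: j(log(2)/2) = 96.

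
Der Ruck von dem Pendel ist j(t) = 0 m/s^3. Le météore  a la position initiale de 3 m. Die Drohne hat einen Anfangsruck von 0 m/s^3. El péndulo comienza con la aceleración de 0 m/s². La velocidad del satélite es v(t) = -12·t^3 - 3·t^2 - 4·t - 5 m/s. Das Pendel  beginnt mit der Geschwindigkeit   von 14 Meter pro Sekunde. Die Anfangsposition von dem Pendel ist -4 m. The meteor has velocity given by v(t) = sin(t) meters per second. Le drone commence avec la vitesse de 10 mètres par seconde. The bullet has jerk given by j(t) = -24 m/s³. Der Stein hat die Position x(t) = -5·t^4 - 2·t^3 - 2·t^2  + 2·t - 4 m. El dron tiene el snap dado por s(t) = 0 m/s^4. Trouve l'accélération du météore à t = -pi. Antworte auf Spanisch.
Para resolver esto, necesitamos tomar 1 derivada de nuestra ecuación de la velocidad v(t) = sin(t). Derivando la velocidad, obtenemos la aceleración: a(t) = cos(t). De la ecuación de la aceleración a(t) = cos(t), sustituimos t = -pi para obtener a = -1.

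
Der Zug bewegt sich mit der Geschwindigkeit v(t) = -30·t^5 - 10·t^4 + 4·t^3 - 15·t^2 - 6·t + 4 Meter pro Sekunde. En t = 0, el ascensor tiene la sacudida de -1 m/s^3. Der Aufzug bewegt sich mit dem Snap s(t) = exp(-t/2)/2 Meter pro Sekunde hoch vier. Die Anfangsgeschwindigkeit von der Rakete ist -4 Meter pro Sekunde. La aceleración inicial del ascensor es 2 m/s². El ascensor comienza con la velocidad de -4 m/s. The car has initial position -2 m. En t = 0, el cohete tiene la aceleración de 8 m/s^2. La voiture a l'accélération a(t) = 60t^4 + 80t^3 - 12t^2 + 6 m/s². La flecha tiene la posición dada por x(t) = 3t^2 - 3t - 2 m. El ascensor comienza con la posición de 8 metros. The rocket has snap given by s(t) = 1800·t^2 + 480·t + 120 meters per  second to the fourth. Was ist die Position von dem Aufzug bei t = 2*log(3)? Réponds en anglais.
To find the answer, we compute 4 antiderivatives of s(t) = exp(-t/2)/2. Integrating snap and using the initial condition j(0) = -1, we get j(t) = -exp(-t/2). The integral of jerk, with a(0) = 2, gives acceleration: a(t) = 2·exp(-t/2). Taking ∫a(t)dt and applying v(0) = -4, we find v(t) = -4·exp(-t/2). The integral of velocity is position. Using x(0) = 8, we get x(t) = 8·exp(-t/2). From the given position equation x(t) = 8·exp(-t/2), we substitute t = 2*log(3) to get x = 8/3.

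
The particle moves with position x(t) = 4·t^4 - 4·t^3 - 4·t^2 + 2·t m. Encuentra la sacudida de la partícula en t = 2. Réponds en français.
Pour résoudre ceci, nous devons prendre 3 dérivées de notre équation de la position x(t) = 4·t^4 - 4·t^3 - 4·t^2 + 2·t. En prenant d/dt de x(t), nous trouvons v(t) = 16·t^3 - 12·t^2 - 8·t + 2. La dérivée de la vitesse donne l'accélération: a(t) = 48·t^2 - 24·t - 8. La dérivée de l'accélération donne le jerk: j(t) = 96·t - 24. De l'équation du jerk j(t) = 96·t - 24, nous substituons t = 2 pour obtenir j = 168.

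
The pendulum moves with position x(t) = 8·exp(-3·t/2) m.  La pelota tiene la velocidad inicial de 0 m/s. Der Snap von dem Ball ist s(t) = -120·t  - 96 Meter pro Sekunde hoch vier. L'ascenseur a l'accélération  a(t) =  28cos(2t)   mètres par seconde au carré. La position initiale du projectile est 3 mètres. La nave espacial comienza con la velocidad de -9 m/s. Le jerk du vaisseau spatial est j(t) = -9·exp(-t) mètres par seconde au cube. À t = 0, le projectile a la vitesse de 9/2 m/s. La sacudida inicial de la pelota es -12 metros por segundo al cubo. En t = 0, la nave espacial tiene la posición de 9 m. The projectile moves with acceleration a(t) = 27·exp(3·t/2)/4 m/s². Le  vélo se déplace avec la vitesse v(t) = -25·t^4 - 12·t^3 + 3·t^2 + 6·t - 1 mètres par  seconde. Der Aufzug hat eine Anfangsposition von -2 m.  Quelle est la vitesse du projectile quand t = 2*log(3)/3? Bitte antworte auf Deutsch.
Wir müssen die Stammfunktion unserer Gleichung für die Beschleunigung a(t) = 27·exp(3·t/2)/4 1-mal finden. Mit ∫a(t)dt und Anwendung von v(0) = 9/2, finden wir v(t) = 9·exp(3·t/2)/2. Wir haben die Geschwindigkeit v(t) = 9·exp(3·t/2)/2. Durch Einsetzen von t = 2*log(3)/3: v(2*log(3)/3) = 27/2.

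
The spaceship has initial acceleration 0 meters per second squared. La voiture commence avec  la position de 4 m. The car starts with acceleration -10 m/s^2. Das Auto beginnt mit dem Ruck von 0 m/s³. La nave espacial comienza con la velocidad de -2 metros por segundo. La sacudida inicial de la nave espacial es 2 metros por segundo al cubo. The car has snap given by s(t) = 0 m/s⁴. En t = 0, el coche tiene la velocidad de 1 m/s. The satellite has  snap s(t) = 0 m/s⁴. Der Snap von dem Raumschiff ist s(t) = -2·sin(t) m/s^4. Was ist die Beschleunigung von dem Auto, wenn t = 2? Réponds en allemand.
Wir müssen das Integral unserer Gleichung für den Snap s(t) = 0 2-mal finden. Durch Integration von dem Snap und Verwendung der Anfangsbedingung j(0) = 0, erhalten wir j(t) = 0. Durch Integration von dem Ruck und Verwendung der Anfangsbedingung a(0) = -10, erhalten wir a(t) = -10. Mit a(t) = -10 und Einsetzen von t = 2, finden wir a = -10.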